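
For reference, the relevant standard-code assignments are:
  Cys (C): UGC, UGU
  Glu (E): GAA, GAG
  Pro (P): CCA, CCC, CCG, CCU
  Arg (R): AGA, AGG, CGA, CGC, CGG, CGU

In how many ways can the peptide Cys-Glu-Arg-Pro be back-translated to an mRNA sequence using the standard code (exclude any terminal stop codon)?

96

Cys: 2 codons.
Glu: 2 codons.
Arg: 6 codons.
Pro: 4 codons.
2 × 2 × 6 × 4 = 96.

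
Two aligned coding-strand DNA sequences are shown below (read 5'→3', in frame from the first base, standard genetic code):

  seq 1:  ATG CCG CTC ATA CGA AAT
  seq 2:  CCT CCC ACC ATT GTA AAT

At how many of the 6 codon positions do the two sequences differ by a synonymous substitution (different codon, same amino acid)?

2

Codon 1: ATG Met / CCT Pro — nonsynonymous.
Codon 2: CCG Pro / CCC Pro — synonymous.
Codon 3: CTC Leu / ACC Thr — nonsynonymous.
Codon 4: ATA Ile / ATT Ile — synonymous.
Codon 5: CGA Arg / GTA Val — nonsynonymous.
Codon 6: AAT Asn / AAT Asn — identical.
Synonymous differences: 2.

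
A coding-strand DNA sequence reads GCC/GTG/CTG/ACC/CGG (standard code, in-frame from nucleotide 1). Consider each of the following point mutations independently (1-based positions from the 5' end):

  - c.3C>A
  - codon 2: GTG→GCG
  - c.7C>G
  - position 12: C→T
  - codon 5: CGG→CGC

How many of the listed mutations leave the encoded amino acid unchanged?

3

Codon 1: GCC (Ala) → GCA (Ala) — synonymous.
Codon 2: GTG (Val) → GCG (Ala) — missense.
Codon 3: CTG (Leu) → GTG (Val) — missense.
Codon 4: ACC (Thr) → ACT (Thr) — synonymous.
Codon 5: CGG (Arg) → CGC (Arg) — synonymous.
Synonymous: 3 of 5.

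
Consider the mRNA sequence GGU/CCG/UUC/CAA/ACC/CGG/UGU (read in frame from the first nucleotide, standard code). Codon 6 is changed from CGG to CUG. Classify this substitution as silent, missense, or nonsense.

Position 17 falls in codon 6: CGG → Arg.
After the substitution the codon is CUG → Leu.
Arg ≠ Leu, so this is a missense mutation.

missense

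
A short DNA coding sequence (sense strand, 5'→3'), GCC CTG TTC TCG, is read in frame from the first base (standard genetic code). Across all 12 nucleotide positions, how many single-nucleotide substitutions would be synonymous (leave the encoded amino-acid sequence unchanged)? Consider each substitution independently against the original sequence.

11

Codon 1 (GCC, Ala): 3 synonymous substitutions.
Codon 2 (CTG, Leu): 4 synonymous substitutions.
Codon 3 (TTC, Phe): 1 synonymous substitution.
Codon 4 (TCG, Ser): 3 synonymous substitutions.
Total: 3 + 4 + 1 + 3 = 11.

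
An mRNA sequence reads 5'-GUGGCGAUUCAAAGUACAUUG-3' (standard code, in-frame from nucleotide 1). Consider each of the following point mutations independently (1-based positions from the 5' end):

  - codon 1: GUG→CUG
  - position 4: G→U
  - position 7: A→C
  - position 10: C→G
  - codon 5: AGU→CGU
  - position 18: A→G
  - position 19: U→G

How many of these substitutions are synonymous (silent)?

Codon 1: GUG (Val) → CUG (Leu) — missense.
Codon 2: GCG (Ala) → UCG (Ser) — missense.
Codon 3: AUU (Ile) → CUU (Leu) — missense.
Codon 4: CAA (Gln) → GAA (Glu) — missense.
Codon 5: AGU (Ser) → CGU (Arg) — missense.
Codon 6: ACA (Thr) → ACG (Thr) — synonymous.
Codon 7: UUG (Leu) → GUG (Val) — missense.
Synonymous: 1 of 7.

1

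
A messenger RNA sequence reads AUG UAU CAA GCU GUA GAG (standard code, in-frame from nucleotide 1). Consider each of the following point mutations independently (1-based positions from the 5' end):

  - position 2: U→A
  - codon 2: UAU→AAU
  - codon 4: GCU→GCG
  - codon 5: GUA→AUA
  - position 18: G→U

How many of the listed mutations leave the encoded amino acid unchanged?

1

Codon 1: AUG (Met) → AAG (Lys) — missense.
Codon 2: UAU (Tyr) → AAU (Asn) — missense.
Codon 4: GCU (Ala) → GCG (Ala) — synonymous.
Codon 5: GUA (Val) → AUA (Ile) — missense.
Codon 6: GAG (Glu) → GAU (Asp) — missense.
Synonymous: 1 of 5.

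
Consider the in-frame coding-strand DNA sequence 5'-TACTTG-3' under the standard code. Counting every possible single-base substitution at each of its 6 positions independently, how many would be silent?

Codon 1 (TAC, Tyr): 1 synonymous substitution.
Codon 2 (TTG, Leu): 2 synonymous substitutions.
Total: 1 + 2 = 3.

3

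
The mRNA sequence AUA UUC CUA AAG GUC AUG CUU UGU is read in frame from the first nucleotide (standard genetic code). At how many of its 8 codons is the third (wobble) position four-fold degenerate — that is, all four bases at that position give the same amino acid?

3

Codon 1 AUA (Ile): third position 3-fold.
Codon 2 UUC (Phe): third position 2-fold.
Codon 3 CUA (Leu): third position 4-fold.
Codon 4 AAG (Lys): third position 2-fold.
Codon 5 GUC (Val): third position 4-fold.
Codon 6 AUG (Met): third position 1-fold.
Codon 7 CUU (Leu): third position 4-fold.
Codon 8 UGU (Cys): third position 2-fold.
Four-fold degenerate third positions: 3.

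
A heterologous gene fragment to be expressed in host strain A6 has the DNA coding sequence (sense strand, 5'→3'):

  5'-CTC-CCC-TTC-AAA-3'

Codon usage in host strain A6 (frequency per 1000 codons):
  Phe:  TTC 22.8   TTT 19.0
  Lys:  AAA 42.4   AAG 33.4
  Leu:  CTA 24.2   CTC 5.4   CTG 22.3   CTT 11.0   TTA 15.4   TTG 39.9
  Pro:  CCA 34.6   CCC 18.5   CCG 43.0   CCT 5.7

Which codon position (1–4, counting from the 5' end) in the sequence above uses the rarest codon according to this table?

Codon 1 CTC (Leu): 5.4 per 1000.
Codon 2 CCC (Pro): 18.5 per 1000.
Codon 3 TTC (Phe): 22.8 per 1000.
Codon 4 AAA (Lys): 42.4 per 1000.
Lowest frequency is 5.4 at codon 1.

1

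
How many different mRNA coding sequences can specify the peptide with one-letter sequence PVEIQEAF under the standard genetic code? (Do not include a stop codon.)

Pro: 4 codons.
Val: 4 codons.
Glu: 2 codons.
Ile: 3 codons.
Gln: 2 codons.
Glu: 2 codons.
Ala: 4 codons.
Phe: 2 codons.
4 × 4 × 2 × 3 × 2 × 2 × 4 × 2 = 3072.

3072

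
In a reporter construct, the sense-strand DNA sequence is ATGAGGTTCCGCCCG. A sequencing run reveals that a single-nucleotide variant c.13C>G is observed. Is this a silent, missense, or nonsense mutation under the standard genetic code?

missense

Position 13 falls in codon 5: CCG → Pro.
After the substitution the codon is GCG → Ala.
Pro ≠ Ala, so this is a missense mutation.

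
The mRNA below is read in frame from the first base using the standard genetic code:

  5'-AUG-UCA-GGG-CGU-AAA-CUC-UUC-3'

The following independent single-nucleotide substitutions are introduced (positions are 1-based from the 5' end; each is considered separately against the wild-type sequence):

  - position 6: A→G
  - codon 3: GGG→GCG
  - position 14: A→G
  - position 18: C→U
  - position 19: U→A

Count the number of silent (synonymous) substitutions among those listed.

2

Codon 2: UCA (Ser) → UCG (Ser) — synonymous.
Codon 3: GGG (Gly) → GCG (Ala) — missense.
Codon 5: AAA (Lys) → AGA (Arg) — missense.
Codon 6: CUC (Leu) → CUU (Leu) — synonymous.
Codon 7: UUC (Phe) → AUC (Ile) — missense.
Synonymous: 2 of 5.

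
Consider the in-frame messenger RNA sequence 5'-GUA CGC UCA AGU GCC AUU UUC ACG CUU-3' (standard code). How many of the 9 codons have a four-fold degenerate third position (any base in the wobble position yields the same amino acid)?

Codon 1 GUA (Val): third position 4-fold.
Codon 2 CGC (Arg): third position 4-fold.
Codon 3 UCA (Ser): third position 4-fold.
Codon 4 AGU (Ser): third position 2-fold.
Codon 5 GCC (Ala): third position 4-fold.
Codon 6 AUU (Ile): third position 3-fold.
Codon 7 UUC (Phe): third position 2-fold.
Codon 8 ACG (Thr): third position 4-fold.
Codon 9 CUU (Leu): third position 4-fold.
Four-fold degenerate third positions: 6.

6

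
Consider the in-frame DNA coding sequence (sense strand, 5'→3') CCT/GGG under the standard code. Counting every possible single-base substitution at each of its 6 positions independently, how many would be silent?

6

Codon 1 (CCT, Pro): 3 synonymous substitutions.
Codon 2 (GGG, Gly): 3 synonymous substitutions.
Total: 3 + 3 = 6.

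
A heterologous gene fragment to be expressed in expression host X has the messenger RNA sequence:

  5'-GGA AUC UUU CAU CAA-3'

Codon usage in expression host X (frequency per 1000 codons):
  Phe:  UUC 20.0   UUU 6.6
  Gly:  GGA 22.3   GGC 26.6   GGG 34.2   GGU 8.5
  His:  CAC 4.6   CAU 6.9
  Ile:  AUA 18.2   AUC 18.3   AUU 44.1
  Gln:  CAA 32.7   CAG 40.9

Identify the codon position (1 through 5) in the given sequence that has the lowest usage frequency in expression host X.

3

Codon 1 GGA (Gly): 22.3 per 1000.
Codon 2 AUC (Ile): 18.3 per 1000.
Codon 3 UUU (Phe): 6.6 per 1000.
Codon 4 CAU (His): 6.9 per 1000.
Codon 5 CAA (Gln): 32.7 per 1000.
Lowest frequency is 6.6 at codon 3.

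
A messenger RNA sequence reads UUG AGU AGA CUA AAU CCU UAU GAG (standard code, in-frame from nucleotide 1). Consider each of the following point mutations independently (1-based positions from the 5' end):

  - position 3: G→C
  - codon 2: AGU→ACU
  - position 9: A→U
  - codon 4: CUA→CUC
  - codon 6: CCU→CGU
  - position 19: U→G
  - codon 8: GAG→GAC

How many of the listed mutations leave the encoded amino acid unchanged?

1

Codon 1: UUG (Leu) → UUC (Phe) — missense.
Codon 2: AGU (Ser) → ACU (Thr) — missense.
Codon 3: AGA (Arg) → AGU (Ser) — missense.
Codon 4: CUA (Leu) → CUC (Leu) — synonymous.
Codon 6: CCU (Pro) → CGU (Arg) — missense.
Codon 7: UAU (Tyr) → GAU (Asp) — missense.
Codon 8: GAG (Glu) → GAC (Asp) — missense.
Synonymous: 1 of 7.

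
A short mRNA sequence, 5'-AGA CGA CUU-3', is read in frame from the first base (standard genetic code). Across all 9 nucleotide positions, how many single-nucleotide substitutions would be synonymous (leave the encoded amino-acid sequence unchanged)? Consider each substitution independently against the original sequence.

Codon 1 (AGA, Arg): 2 synonymous substitutions.
Codon 2 (CGA, Arg): 4 synonymous substitutions.
Codon 3 (CUU, Leu): 3 synonymous substitutions.
Total: 2 + 4 + 3 = 9.

9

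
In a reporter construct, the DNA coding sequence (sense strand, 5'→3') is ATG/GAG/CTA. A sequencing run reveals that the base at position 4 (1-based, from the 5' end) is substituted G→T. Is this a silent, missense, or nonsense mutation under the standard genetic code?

nonsense

Position 4 falls in codon 2: GAG → Glu.
After the substitution the codon is TAG → Stop.
The new codon is a stop codon, so this is a nonsense mutation.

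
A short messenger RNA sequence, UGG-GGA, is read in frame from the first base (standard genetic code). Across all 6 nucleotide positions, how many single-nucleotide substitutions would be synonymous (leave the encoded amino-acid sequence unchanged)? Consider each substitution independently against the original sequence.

3

Codon 1 (UGG, Trp): 0 synonymous substitutions.
Codon 2 (GGA, Gly): 3 synonymous substitutions.
Total: 0 + 3 = 3.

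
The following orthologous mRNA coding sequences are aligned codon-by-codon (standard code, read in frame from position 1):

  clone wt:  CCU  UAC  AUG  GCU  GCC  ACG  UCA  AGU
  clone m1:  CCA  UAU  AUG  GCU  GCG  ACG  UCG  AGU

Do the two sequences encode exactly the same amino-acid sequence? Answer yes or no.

Codon 1: CCU Pro / CCA Pro — synonymous.
Codon 2: UAC Tyr / UAU Tyr — synonymous.
Codon 3: AUG Met / AUG Met — identical.
Codon 4: GCU Ala / GCU Ala — identical.
Codon 5: GCC Ala / GCG Ala — synonymous.
Codon 6: ACG Thr / ACG Thr — identical.
Codon 7: UCA Ser / UCG Ser — synonymous.
Codon 8: AGU Ser / AGU Ser — identical.
Nonsynonymous differences: 0 → same protein.

yes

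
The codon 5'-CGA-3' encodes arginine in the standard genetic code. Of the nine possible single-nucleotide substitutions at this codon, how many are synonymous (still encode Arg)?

Position 1: AGA → 1 synonymous.
Position 2: none → 0 synonymous.
Position 3: CGU, CGC, CGG → 3 synonymous.
Total: 1 + 0 + 3 = 4.

4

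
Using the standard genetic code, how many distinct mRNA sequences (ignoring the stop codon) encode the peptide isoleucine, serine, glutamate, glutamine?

Ile: 3 codons.
Ser: 6 codons.
Glu: 2 codons.
Gln: 2 codons.
3 × 6 × 2 × 2 = 72.

72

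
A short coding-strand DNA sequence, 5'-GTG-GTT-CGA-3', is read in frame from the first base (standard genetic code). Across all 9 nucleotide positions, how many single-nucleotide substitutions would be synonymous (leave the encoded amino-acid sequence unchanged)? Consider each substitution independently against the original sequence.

10

Codon 1 (GTG, Val): 3 synonymous substitutions.
Codon 2 (GTT, Val): 3 synonymous substitutions.
Codon 3 (CGA, Arg): 4 synonymous substitutions.
Total: 3 + 3 + 4 = 10.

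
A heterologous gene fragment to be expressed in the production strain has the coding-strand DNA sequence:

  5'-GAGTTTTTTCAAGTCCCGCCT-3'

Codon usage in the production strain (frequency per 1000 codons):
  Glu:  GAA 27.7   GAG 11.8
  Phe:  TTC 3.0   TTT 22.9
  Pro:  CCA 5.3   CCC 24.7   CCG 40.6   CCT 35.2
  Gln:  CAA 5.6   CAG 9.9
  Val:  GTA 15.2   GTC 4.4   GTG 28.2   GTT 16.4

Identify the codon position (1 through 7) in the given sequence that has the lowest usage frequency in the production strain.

Codon 1 GAG (Glu): 11.8 per 1000.
Codon 2 TTT (Phe): 22.9 per 1000.
Codon 3 TTT (Phe): 22.9 per 1000.
Codon 4 CAA (Gln): 5.6 per 1000.
Codon 5 GTC (Val): 4.4 per 1000.
Codon 6 CCG (Pro): 40.6 per 1000.
Codon 7 CCT (Pro): 35.2 per 1000.
Lowest frequency is 4.4 at codon 5.

5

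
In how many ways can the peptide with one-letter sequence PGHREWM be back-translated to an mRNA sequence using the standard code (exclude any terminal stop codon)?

Pro: 4 codons.
Gly: 4 codons.
His: 2 codons.
Arg: 6 codons.
Glu: 2 codons.
Trp: 1 codon.
Met: 1 codon.
4 × 4 × 2 × 6 × 2 × 1 × 1 = 384.

384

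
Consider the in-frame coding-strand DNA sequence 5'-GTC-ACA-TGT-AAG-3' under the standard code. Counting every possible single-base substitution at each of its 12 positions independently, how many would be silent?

8

Codon 1 (GTC, Val): 3 synonymous substitutions.
Codon 2 (ACA, Thr): 3 synonymous substitutions.
Codon 3 (TGT, Cys): 1 synonymous substitution.
Codon 4 (AAG, Lys): 1 synonymous substitution.
Total: 3 + 3 + 1 + 1 = 8.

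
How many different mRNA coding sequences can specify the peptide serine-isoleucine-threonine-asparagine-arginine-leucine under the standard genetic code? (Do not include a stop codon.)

Ser: 6 codons.
Ile: 3 codons.
Thr: 4 codons.
Asn: 2 codons.
Arg: 6 codons.
Leu: 6 codons.
6 × 3 × 4 × 2 × 6 × 6 = 5184.

5184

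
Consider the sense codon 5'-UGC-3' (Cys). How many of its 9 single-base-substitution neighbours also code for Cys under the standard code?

1

Position 1: none → 0 synonymous.
Position 2: none → 0 synonymous.
Position 3: UGU → 1 synonymous.
Total: 0 + 0 + 1 = 1.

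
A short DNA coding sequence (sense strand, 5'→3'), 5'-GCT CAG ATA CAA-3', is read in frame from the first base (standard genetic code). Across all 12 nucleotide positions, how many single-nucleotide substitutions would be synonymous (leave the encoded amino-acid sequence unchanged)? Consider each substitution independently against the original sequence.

7

Codon 1 (GCT, Ala): 3 synonymous substitutions.
Codon 2 (CAG, Gln): 1 synonymous substitution.
Codon 3 (ATA, Ile): 2 synonymous substitutions.
Codon 4 (CAA, Gln): 1 synonymous substitution.
Total: 3 + 1 + 2 + 1 = 7.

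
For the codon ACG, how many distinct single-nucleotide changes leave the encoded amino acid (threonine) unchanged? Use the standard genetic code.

Position 1: none → 0 synonymous.
Position 2: none → 0 synonymous.
Position 3: ACU, ACC, ACA → 3 synonymous.
Total: 0 + 0 + 3 = 3.

3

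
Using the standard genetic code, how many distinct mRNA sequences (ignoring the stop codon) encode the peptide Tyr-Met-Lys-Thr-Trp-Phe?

Tyr: 2 codons.
Met: 1 codon.
Lys: 2 codons.
Thr: 4 codons.
Trp: 1 codon.
Phe: 2 codons.
2 × 1 × 2 × 4 × 1 × 2 = 32.

32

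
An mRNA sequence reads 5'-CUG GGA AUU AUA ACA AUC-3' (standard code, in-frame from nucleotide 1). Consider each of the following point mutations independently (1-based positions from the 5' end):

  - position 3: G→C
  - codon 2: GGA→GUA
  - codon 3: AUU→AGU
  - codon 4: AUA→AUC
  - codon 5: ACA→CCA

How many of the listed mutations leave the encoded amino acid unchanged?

Codon 1: CUG (Leu) → CUC (Leu) — synonymous.
Codon 2: GGA (Gly) → GUA (Val) — missense.
Codon 3: AUU (Ile) → AGU (Ser) — missense.
Codon 4: AUA (Ile) → AUC (Ile) — synonymous.
Codon 5: ACA (Thr) → CCA (Pro) — missense.
Synonymous: 2 of 5.

2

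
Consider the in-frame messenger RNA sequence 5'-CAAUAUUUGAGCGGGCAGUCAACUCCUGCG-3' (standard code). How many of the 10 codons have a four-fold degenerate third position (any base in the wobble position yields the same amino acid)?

5

Codon 1 CAA (Gln): third position 2-fold.
Codon 2 UAU (Tyr): third position 2-fold.
Codon 3 UUG (Leu): third position 2-fold.
Codon 4 AGC (Ser): third position 2-fold.
Codon 5 GGG (Gly): third position 4-fold.
Codon 6 CAG (Gln): third position 2-fold.
Codon 7 UCA (Ser): third position 4-fold.
Codon 8 ACU (Thr): third position 4-fold.
Codon 9 CCU (Pro): third position 4-fold.
Codon 10 GCG (Ala): third position 4-fold.
Four-fold degenerate third positions: 5.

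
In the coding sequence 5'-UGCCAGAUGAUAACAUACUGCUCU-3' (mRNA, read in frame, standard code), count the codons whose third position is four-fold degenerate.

2

Codon 1 UGC (Cys): third position 2-fold.
Codon 2 CAG (Gln): third position 2-fold.
Codon 3 AUG (Met): third position 1-fold.
Codon 4 AUA (Ile): third position 3-fold.
Codon 5 ACA (Thr): third position 4-fold.
Codon 6 UAC (Tyr): third position 2-fold.
Codon 7 UGC (Cys): third position 2-fold.
Codon 8 UCU (Ser): third position 4-fold.
Four-fold degenerate third positions: 2.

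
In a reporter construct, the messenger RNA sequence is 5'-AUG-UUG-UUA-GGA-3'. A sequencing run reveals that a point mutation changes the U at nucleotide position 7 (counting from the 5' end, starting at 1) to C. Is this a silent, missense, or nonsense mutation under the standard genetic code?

silent

Position 7 falls in codon 3: UUA → Leu.
After the substitution the codon is CUA → Leu.
Both encode Leu, so the change is synonymous.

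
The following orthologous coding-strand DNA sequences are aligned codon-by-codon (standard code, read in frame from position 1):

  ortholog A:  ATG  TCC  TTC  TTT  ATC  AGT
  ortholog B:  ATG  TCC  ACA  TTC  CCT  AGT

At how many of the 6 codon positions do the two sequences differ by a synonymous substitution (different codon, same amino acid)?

1

Codon 1: ATG Met / ATG Met — identical.
Codon 2: TCC Ser / TCC Ser — identical.
Codon 3: TTC Phe / ACA Thr — nonsynonymous.
Codon 4: TTT Phe / TTC Phe — synonymous.
Codon 5: ATC Ile / CCT Pro — nonsynonymous.
Codon 6: AGT Ser / AGT Ser — identical.
Synonymous differences: 1.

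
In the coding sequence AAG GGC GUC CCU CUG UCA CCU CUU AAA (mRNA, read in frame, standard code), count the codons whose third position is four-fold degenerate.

Codon 1 AAG (Lys): third position 2-fold.
Codon 2 GGC (Gly): third position 4-fold.
Codon 3 GUC (Val): third position 4-fold.
Codon 4 CCU (Pro): third position 4-fold.
Codon 5 CUG (Leu): third position 4-fold.
Codon 6 UCA (Ser): third position 4-fold.
Codon 7 CCU (Pro): third position 4-fold.
Codon 8 CUU (Leu): third position 4-fold.
Codon 9 AAA (Lys): third position 2-fold.
Four-fold degenerate third positions: 7.

7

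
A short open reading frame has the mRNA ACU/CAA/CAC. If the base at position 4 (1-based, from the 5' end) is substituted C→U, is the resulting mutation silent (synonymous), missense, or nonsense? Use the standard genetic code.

nonsense

Position 4 falls in codon 2: CAA → Gln.
After the substitution the codon is UAA → Stop.
The new codon is a stop codon, so this is a nonsense mutation.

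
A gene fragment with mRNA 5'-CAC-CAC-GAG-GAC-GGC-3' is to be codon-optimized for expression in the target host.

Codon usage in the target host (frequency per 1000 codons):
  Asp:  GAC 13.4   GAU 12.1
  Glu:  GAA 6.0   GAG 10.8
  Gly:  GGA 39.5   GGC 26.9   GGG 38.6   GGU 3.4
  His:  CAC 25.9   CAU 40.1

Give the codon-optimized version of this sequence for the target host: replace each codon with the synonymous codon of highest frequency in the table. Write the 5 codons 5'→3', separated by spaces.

CAU CAU GAG GAC GGA

Codon 1 (His): best is CAU at 40.1.
Codon 2 (His): best is CAU at 40.1.
Codon 3 (Glu): best is GAG at 10.8.
Codon 4 (Asp): best is GAC at 13.4.
Codon 5 (Gly): best is GGA at 39.5.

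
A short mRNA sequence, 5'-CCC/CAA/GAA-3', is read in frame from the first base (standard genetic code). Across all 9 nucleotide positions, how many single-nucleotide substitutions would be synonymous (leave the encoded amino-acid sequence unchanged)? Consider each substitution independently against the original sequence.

5

Codon 1 (CCC, Pro): 3 synonymous substitutions.
Codon 2 (CAA, Gln): 1 synonymous substitution.
Codon 3 (GAA, Glu): 1 synonymous substitution.
Total: 3 + 1 + 1 = 5.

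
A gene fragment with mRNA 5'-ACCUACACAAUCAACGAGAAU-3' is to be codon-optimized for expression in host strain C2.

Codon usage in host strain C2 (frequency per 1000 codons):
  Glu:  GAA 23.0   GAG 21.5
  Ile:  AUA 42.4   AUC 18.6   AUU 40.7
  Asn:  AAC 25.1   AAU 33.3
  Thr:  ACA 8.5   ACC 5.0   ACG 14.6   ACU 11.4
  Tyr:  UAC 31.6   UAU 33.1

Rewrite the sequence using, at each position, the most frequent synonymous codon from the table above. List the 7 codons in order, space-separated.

ACG UAU ACG AUA AAU GAA AAU

Codon 1 (Thr): best is ACG at 14.6.
Codon 2 (Tyr): best is UAU at 33.1.
Codon 3 (Thr): best is ACG at 14.6.
Codon 4 (Ile): best is AUA at 42.4.
Codon 5 (Asn): best is AAU at 33.3.
Codon 6 (Glu): best is GAA at 23.0.
Codon 7 (Asn): best is AAU at 33.3.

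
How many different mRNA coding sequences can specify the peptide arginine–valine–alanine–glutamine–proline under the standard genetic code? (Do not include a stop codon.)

Arg: 6 codons.
Val: 4 codons.
Ala: 4 codons.
Gln: 2 codons.
Pro: 4 codons.
6 × 4 × 4 × 2 × 4 = 768.

768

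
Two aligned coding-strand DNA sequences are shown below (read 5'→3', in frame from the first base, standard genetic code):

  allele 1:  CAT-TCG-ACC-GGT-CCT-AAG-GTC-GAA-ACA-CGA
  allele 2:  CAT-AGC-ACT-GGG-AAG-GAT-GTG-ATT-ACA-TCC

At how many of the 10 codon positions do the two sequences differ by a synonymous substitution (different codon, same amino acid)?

Codon 1: CAT His / CAT His — identical.
Codon 2: TCG Ser / AGC Ser — synonymous.
Codon 3: ACC Thr / ACT Thr — synonymous.
Codon 4: GGT Gly / GGG Gly — synonymous.
Codon 5: CCT Pro / AAG Lys — nonsynonymous.
Codon 6: AAG Lys / GAT Asp — nonsynonymous.
Codon 7: GTC Val / GTG Val — synonymous.
Codon 8: GAA Glu / ATT Ile — nonsynonymous.
Codon 9: ACA Thr / ACA Thr — identical.
Codon 10: CGA Arg / TCC Ser — nonsynonymous.
Synonymous differences: 4.

4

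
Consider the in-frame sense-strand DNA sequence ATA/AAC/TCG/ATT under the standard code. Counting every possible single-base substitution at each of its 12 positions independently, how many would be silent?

Codon 1 (ATA, Ile): 2 synonymous substitutions.
Codon 2 (AAC, Asn): 1 synonymous substitution.
Codon 3 (TCG, Ser): 3 synonymous substitutions.
Codon 4 (ATT, Ile): 2 synonymous substitutions.
Total: 2 + 1 + 3 + 2 = 8.

8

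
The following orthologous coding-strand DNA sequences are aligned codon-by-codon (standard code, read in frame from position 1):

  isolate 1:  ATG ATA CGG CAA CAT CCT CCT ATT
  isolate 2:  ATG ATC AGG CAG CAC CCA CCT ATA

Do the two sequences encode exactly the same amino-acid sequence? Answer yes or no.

yes

Codon 1: ATG Met / ATG Met — identical.
Codon 2: ATA Ile / ATC Ile — synonymous.
Codon 3: CGG Arg / AGG Arg — synonymous.
Codon 4: CAA Gln / CAG Gln — synonymous.
Codon 5: CAT His / CAC His — synonymous.
Codon 6: CCT Pro / CCA Pro — synonymous.
Codon 7: CCT Pro / CCT Pro — identical.
Codon 8: ATT Ile / ATA Ile — synonymous.
Nonsynonymous differences: 0 → same protein.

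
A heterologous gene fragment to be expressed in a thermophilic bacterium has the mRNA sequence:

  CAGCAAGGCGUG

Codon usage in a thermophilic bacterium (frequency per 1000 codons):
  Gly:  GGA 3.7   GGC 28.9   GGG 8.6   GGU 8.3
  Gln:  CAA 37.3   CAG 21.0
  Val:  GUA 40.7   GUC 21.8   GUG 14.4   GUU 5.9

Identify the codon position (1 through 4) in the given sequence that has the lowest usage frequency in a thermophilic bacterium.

Codon 1 CAG (Gln): 21.0 per 1000.
Codon 2 CAA (Gln): 37.3 per 1000.
Codon 3 GGC (Gly): 28.9 per 1000.
Codon 4 GUG (Val): 14.4 per 1000.
Lowest frequency is 14.4 at codon 4.

4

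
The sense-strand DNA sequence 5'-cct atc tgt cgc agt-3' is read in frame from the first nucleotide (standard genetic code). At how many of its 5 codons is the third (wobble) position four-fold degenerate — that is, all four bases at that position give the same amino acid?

2

Codon 1 CCT (Pro): third position 4-fold.
Codon 2 ATC (Ile): third position 3-fold.
Codon 3 TGT (Cys): third position 2-fold.
Codon 4 CGC (Arg): third position 4-fold.
Codon 5 AGT (Ser): third position 2-fold.
Four-fold degenerate third positions: 2.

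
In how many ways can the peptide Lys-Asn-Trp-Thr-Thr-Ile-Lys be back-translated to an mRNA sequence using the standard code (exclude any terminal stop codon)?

384

Lys: 2 codons.
Asn: 2 codons.
Trp: 1 codon.
Thr: 4 codons.
Thr: 4 codons.
Ile: 3 codons.
Lys: 2 codons.
2 × 2 × 1 × 4 × 4 × 3 × 2 = 384.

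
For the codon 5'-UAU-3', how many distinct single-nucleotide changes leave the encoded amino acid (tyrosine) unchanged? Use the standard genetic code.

1

Position 1: none → 0 synonymous.
Position 2: none → 0 synonymous.
Position 3: UAC → 1 synonymous.
Total: 0 + 0 + 1 = 1.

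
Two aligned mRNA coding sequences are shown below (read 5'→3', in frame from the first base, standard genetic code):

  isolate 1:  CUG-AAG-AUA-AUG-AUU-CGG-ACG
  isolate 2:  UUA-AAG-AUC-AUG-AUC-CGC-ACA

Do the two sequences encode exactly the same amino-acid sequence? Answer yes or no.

Codon 1: CUG Leu / UUA Leu — synonymous.
Codon 2: AAG Lys / AAG Lys — identical.
Codon 3: AUA Ile / AUC Ile — synonymous.
Codon 4: AUG Met / AUG Met — identical.
Codon 5: AUU Ile / AUC Ile — synonymous.
Codon 6: CGG Arg / CGC Arg — synonymous.
Codon 7: ACG Thr / ACA Thr — synonymous.
Nonsynonymous differences: 0 → same protein.

yes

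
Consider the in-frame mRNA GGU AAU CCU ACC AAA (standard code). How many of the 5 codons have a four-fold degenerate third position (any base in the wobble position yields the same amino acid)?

Codon 1 GGU (Gly): third position 4-fold.
Codon 2 AAU (Asn): third position 2-fold.
Codon 3 CCU (Pro): third position 4-fold.
Codon 4 ACC (Thr): third position 4-fold.
Codon 5 AAA (Lys): third position 2-fold.
Four-fold degenerate third positions: 3.

3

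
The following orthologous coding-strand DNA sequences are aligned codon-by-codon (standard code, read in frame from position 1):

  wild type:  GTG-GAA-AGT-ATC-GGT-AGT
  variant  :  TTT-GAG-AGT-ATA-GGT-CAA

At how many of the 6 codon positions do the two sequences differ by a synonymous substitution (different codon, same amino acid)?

Codon 1: GTG Val / TTT Phe — nonsynonymous.
Codon 2: GAA Glu / GAG Glu — synonymous.
Codon 3: AGT Ser / AGT Ser — identical.
Codon 4: ATC Ile / ATA Ile — synonymous.
Codon 5: GGT Gly / GGT Gly — identical.
Codon 6: AGT Ser / CAA Gln — nonsynonymous.
Synonymous differences: 2.

2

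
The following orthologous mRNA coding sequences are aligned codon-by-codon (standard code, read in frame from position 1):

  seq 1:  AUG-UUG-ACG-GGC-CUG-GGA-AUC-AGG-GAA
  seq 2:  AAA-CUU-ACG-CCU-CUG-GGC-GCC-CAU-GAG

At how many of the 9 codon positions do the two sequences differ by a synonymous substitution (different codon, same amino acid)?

3

Codon 1: AUG Met / AAA Lys — nonsynonymous.
Codon 2: UUG Leu / CUU Leu — synonymous.
Codon 3: ACG Thr / ACG Thr — identical.
Codon 4: GGC Gly / CCU Pro — nonsynonymous.
Codon 5: CUG Leu / CUG Leu — identical.
Codon 6: GGA Gly / GGC Gly — synonymous.
Codon 7: AUC Ile / GCC Ala — nonsynonymous.
Codon 8: AGG Arg / CAU His — nonsynonymous.
Codon 9: GAA Glu / GAG Glu — synonymous.
Synonymous differences: 3.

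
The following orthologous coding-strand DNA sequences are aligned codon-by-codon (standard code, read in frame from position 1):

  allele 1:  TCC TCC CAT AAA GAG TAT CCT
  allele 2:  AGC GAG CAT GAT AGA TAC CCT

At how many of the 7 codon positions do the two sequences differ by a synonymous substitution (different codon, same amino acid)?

Codon 1: TCC Ser / AGC Ser — synonymous.
Codon 2: TCC Ser / GAG Glu — nonsynonymous.
Codon 3: CAT His / CAT His — identical.
Codon 4: AAA Lys / GAT Asp — nonsynonymous.
Codon 5: GAG Glu / AGA Arg — nonsynonymous.
Codon 6: TAT Tyr / TAC Tyr — synonymous.
Codon 7: CCT Pro / CCT Pro — identical.
Synonymous differences: 2.

2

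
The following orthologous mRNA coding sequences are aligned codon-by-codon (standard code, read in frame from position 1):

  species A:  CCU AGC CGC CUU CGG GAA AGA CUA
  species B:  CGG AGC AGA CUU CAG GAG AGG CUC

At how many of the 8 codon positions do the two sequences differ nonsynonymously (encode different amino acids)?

2

Codon 1: CCU Pro / CGG Arg — nonsynonymous.
Codon 2: AGC Ser / AGC Ser — identical.
Codon 3: CGC Arg / AGA Arg — synonymous.
Codon 4: CUU Leu / CUU Leu — identical.
Codon 5: CGG Arg / CAG Gln — nonsynonymous.
Codon 6: GAA Glu / GAG Glu — synonymous.
Codon 7: AGA Arg / AGG Arg — synonymous.
Codon 8: CUA Leu / CUC Leu — synonymous.
Nonsynonymous differences: 2.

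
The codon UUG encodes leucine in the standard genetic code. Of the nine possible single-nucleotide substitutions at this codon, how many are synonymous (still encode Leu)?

2

Position 1: CUG → 1 synonymous.
Position 2: none → 0 synonymous.
Position 3: UUA → 1 synonymous.
Total: 1 + 0 + 1 = 2.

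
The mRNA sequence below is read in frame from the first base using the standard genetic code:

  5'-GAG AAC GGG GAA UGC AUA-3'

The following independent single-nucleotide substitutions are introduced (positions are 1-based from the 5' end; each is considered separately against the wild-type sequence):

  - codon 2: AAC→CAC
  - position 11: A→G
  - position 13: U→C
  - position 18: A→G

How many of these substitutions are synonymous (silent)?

Codon 2: AAC (Asn) → CAC (His) — missense.
Codon 4: GAA (Glu) → GGA (Gly) — missense.
Codon 5: UGC (Cys) → CGC (Arg) — missense.
Codon 6: AUA (Ile) → AUG (Met) — missense.
Synonymous: 0 of 4.

0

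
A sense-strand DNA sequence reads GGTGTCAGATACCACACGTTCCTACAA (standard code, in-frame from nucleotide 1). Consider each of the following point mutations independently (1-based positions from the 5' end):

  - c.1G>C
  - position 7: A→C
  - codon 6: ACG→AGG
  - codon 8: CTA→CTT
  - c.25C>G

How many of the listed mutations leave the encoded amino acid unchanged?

2

Codon 1: GGT (Gly) → CGT (Arg) — missense.
Codon 3: AGA (Arg) → CGA (Arg) — synonymous.
Codon 6: ACG (Thr) → AGG (Arg) — missense.
Codon 8: CTA (Leu) → CTT (Leu) — synonymous.
Codon 9: CAA (Gln) → GAA (Glu) — missense.
Synonymous: 2 of 5.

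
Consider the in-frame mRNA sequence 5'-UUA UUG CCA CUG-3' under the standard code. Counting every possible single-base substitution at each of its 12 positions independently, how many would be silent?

11

Codon 1 (UUA, Leu): 2 synonymous substitutions.
Codon 2 (UUG, Leu): 2 synonymous substitutions.
Codon 3 (CCA, Pro): 3 synonymous substitutions.
Codon 4 (CUG, Leu): 4 synonymous substitutions.
Total: 2 + 2 + 3 + 4 = 11.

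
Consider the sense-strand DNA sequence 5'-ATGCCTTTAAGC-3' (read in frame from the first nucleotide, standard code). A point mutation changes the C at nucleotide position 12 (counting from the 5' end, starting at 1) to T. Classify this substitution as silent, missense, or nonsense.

silent

Position 12 falls in codon 4: AGC → Ser.
After the substitution the codon is AGT → Ser.
Both encode Ser, so the change is synonymous.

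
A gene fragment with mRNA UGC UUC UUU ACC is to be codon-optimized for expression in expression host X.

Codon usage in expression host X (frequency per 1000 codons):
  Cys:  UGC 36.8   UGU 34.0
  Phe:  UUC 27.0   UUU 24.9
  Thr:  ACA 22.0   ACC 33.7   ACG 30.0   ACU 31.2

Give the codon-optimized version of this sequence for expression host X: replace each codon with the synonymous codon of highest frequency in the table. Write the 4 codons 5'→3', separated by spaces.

UGC UUC UUC ACC

Codon 1 (Cys): best is UGC at 36.8.
Codon 2 (Phe): best is UUC at 27.0.
Codon 3 (Phe): best is UUC at 27.0.
Codon 4 (Thr): best is ACC at 33.7.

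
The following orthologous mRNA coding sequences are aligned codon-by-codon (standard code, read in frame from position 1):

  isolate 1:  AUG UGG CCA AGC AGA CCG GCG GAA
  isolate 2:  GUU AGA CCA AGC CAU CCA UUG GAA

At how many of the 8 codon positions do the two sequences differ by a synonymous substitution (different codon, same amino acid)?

1

Codon 1: AUG Met / GUU Val — nonsynonymous.
Codon 2: UGG Trp / AGA Arg — nonsynonymous.
Codon 3: CCA Pro / CCA Pro — identical.
Codon 4: AGC Ser / AGC Ser — identical.
Codon 5: AGA Arg / CAU His — nonsynonymous.
Codon 6: CCG Pro / CCA Pro — synonymous.
Codon 7: GCG Ala / UUG Leu — nonsynonymous.
Codon 8: GAA Glu / GAA Glu — identical.
Synonymous differences: 1.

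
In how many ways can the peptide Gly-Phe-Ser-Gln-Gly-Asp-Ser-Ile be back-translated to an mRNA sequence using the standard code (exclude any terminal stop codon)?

Gly: 4 codons.
Phe: 2 codons.
Ser: 6 codons.
Gln: 2 codons.
Gly: 4 codons.
Asp: 2 codons.
Ser: 6 codons.
Ile: 3 codons.
4 × 2 × 6 × 2 × 4 × 2 × 6 × 3 = 13824.

13824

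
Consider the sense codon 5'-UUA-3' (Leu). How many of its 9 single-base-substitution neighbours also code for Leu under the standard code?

2

Position 1: CUA → 1 synonymous.
Position 2: none → 0 synonymous.
Position 3: UUG → 1 synonymous.
Total: 1 + 0 + 1 = 2.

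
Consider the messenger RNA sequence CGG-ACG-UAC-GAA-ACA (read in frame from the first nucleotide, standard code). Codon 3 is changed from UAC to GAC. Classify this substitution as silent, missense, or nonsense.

Position 7 falls in codon 3: UAC → Tyr.
After the substitution the codon is GAC → Asp.
Tyr ≠ Asp, so this is a missense mutation.

missense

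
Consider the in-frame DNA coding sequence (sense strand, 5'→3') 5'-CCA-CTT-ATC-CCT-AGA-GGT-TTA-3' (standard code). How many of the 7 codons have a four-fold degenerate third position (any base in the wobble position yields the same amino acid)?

Codon 1 CCA (Pro): third position 4-fold.
Codon 2 CTT (Leu): third position 4-fold.
Codon 3 ATC (Ile): third position 3-fold.
Codon 4 CCT (Pro): third position 4-fold.
Codon 5 AGA (Arg): third position 2-fold.
Codon 6 GGT (Gly): third position 4-fold.
Codon 7 TTA (Leu): third position 2-fold.
Four-fold degenerate third positions: 4.

4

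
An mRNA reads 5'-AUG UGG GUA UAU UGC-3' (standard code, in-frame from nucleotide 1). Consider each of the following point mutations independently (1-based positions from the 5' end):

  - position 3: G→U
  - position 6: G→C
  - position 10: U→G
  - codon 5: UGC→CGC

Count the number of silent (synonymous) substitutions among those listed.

Codon 1: AUG (Met) → AUU (Ile) — missense.
Codon 2: UGG (Trp) → UGC (Cys) — missense.
Codon 4: UAU (Tyr) → GAU (Asp) — missense.
Codon 5: UGC (Cys) → CGC (Arg) — missense.
Synonymous: 0 of 4.

0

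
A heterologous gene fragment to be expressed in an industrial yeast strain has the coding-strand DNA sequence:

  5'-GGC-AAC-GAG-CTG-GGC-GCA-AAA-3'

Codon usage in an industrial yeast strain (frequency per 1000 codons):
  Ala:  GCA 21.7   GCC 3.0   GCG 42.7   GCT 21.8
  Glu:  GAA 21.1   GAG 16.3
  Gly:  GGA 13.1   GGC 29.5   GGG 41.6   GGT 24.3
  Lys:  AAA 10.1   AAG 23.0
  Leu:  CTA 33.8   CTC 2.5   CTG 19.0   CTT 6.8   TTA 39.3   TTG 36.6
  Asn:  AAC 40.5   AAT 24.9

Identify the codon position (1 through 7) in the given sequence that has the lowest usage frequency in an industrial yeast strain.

7

Codon 1 GGC (Gly): 29.5 per 1000.
Codon 2 AAC (Asn): 40.5 per 1000.
Codon 3 GAG (Glu): 16.3 per 1000.
Codon 4 CTG (Leu): 19.0 per 1000.
Codon 5 GGC (Gly): 29.5 per 1000.
Codon 6 GCA (Ala): 21.7 per 1000.
Codon 7 AAA (Lys): 10.1 per 1000.
Lowest frequency is 10.1 at codon 7.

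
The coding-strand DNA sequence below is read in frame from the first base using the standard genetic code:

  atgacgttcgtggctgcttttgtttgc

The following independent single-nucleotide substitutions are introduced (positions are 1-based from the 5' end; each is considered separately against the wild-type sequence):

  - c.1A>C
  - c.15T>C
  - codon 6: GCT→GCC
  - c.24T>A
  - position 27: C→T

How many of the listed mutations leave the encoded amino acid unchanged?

Codon 1: ATG (Met) → CTG (Leu) — missense.
Codon 5: GCT (Ala) → GCC (Ala) — synonymous.
Codon 6: GCT (Ala) → GCC (Ala) — synonymous.
Codon 8: GTT (Val) → GTA (Val) — synonymous.
Codon 9: TGC (Cys) → TGT (Cys) — synonymous.
Synonymous: 4 of 5.

4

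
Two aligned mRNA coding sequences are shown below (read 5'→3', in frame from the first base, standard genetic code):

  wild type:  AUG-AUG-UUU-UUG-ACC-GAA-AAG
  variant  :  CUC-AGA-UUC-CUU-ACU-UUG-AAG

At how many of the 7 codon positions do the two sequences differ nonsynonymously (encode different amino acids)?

3

Codon 1: AUG Met / CUC Leu — nonsynonymous.
Codon 2: AUG Met / AGA Arg — nonsynonymous.
Codon 3: UUU Phe / UUC Phe — synonymous.
Codon 4: UUG Leu / CUU Leu — synonymous.
Codon 5: ACC Thr / ACU Thr — synonymous.
Codon 6: GAA Glu / UUG Leu — nonsynonymous.
Codon 7: AAG Lys / AAG Lys — identical.
Nonsynonymous differences: 3.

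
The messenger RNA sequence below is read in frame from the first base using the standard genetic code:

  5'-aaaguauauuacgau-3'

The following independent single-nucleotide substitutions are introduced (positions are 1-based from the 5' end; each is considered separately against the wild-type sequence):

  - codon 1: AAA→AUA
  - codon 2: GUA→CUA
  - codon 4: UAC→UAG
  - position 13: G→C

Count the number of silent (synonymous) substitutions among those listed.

0

Codon 1: AAA (Lys) → AUA (Ile) — missense.
Codon 2: GUA (Val) → CUA (Leu) — missense.
Codon 4: UAC (Tyr) → UAG (Stop) — nonsense.
Codon 5: GAU (Asp) → CAU (His) — missense.
Synonymous: 0 of 4.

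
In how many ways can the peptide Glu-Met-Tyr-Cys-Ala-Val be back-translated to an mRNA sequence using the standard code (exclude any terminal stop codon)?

128

Glu: 2 codons.
Met: 1 codon.
Tyr: 2 codons.
Cys: 2 codons.
Ala: 4 codons.
Val: 4 codons.
2 × 1 × 2 × 2 × 4 × 4 = 128.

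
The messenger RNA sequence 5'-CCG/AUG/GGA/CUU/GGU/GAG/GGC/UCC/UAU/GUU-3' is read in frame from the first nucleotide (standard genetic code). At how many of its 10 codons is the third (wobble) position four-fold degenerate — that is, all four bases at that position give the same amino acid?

Codon 1 CCG (Pro): third position 4-fold.
Codon 2 AUG (Met): third position 1-fold.
Codon 3 GGA (Gly): third position 4-fold.
Codon 4 CUU (Leu): third position 4-fold.
Codon 5 GGU (Gly): third position 4-fold.
Codon 6 GAG (Glu): third position 2-fold.
Codon 7 GGC (Gly): third position 4-fold.
Codon 8 UCC (Ser): third position 4-fold.
Codon 9 UAU (Tyr): third position 2-fold.
Codon 10 GUU (Val): third position 4-fold.
Four-fold degenerate third positions: 7.

7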